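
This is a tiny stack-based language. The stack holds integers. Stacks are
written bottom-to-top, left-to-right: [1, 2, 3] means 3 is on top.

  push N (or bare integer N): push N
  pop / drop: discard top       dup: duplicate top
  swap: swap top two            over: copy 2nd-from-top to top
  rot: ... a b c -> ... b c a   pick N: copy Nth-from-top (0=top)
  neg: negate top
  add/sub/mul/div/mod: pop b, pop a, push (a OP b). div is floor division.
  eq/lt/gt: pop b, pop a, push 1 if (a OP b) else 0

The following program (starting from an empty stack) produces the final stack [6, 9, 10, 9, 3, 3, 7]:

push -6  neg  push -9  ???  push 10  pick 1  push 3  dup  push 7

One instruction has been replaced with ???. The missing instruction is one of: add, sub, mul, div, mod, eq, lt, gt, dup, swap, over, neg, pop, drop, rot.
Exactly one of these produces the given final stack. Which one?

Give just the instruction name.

Answer: neg

Derivation:
Stack before ???: [6, -9]
Stack after ???:  [6, 9]
The instruction that transforms [6, -9] -> [6, 9] is: neg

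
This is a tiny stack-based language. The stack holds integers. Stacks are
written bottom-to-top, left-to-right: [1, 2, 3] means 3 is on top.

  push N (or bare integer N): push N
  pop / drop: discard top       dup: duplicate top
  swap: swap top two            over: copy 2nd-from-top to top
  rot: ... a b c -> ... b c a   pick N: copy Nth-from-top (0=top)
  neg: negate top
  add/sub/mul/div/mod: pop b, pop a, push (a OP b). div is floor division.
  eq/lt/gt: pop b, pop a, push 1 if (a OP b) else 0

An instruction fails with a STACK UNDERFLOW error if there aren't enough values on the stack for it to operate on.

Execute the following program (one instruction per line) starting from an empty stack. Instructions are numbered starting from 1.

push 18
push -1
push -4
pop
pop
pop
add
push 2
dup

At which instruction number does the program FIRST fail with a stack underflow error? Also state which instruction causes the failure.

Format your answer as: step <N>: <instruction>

Step 1 ('push 18'): stack = [18], depth = 1
Step 2 ('push -1'): stack = [18, -1], depth = 2
Step 3 ('push -4'): stack = [18, -1, -4], depth = 3
Step 4 ('pop'): stack = [18, -1], depth = 2
Step 5 ('pop'): stack = [18], depth = 1
Step 6 ('pop'): stack = [], depth = 0
Step 7 ('add'): needs 2 value(s) but depth is 0 — STACK UNDERFLOW

Answer: step 7: add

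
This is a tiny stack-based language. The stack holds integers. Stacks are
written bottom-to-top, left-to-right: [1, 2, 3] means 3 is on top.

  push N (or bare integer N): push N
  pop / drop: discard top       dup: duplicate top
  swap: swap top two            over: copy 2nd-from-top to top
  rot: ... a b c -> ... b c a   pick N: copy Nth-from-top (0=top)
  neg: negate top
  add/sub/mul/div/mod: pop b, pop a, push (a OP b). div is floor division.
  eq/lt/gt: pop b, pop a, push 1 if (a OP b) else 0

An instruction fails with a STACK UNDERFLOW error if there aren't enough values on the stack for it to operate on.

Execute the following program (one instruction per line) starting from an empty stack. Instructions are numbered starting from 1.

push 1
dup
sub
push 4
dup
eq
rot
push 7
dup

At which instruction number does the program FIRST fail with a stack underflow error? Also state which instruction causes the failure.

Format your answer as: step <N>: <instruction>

Step 1 ('push 1'): stack = [1], depth = 1
Step 2 ('dup'): stack = [1, 1], depth = 2
Step 3 ('sub'): stack = [0], depth = 1
Step 4 ('push 4'): stack = [0, 4], depth = 2
Step 5 ('dup'): stack = [0, 4, 4], depth = 3
Step 6 ('eq'): stack = [0, 1], depth = 2
Step 7 ('rot'): needs 3 value(s) but depth is 2 — STACK UNDERFLOW

Answer: step 7: rot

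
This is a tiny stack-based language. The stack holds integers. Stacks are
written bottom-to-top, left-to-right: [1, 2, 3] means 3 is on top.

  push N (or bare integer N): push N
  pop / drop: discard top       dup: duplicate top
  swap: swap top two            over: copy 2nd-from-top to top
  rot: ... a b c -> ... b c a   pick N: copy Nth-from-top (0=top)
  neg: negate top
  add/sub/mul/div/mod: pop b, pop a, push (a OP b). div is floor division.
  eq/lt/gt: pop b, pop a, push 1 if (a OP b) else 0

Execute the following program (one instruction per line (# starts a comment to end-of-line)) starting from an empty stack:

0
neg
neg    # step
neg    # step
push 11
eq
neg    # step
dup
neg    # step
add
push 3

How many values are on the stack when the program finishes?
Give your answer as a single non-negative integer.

Answer: 2

Derivation:
After 'push 0': stack = [0] (depth 1)
After 'neg': stack = [0] (depth 1)
After 'neg': stack = [0] (depth 1)
After 'neg': stack = [0] (depth 1)
After 'push 11': stack = [0, 11] (depth 2)
After 'eq': stack = [0] (depth 1)
After 'neg': stack = [0] (depth 1)
After 'dup': stack = [0, 0] (depth 2)
After 'neg': stack = [0, 0] (depth 2)
After 'add': stack = [0] (depth 1)
After 'push 3': stack = [0, 3] (depth 2)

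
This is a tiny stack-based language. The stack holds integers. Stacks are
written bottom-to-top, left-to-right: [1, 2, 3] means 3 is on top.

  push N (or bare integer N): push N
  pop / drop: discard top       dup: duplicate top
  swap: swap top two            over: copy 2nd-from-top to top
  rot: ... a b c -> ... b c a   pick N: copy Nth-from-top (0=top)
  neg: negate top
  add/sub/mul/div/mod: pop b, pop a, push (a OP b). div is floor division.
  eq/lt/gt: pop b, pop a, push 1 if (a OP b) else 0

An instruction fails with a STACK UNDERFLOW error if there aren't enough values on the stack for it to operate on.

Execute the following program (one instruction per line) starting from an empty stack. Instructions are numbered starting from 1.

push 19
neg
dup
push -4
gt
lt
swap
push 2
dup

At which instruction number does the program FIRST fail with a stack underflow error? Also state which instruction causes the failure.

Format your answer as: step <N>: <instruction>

Answer: step 7: swap

Derivation:
Step 1 ('push 19'): stack = [19], depth = 1
Step 2 ('neg'): stack = [-19], depth = 1
Step 3 ('dup'): stack = [-19, -19], depth = 2
Step 4 ('push -4'): stack = [-19, -19, -4], depth = 3
Step 5 ('gt'): stack = [-19, 0], depth = 2
Step 6 ('lt'): stack = [1], depth = 1
Step 7 ('swap'): needs 2 value(s) but depth is 1 — STACK UNDERFLOW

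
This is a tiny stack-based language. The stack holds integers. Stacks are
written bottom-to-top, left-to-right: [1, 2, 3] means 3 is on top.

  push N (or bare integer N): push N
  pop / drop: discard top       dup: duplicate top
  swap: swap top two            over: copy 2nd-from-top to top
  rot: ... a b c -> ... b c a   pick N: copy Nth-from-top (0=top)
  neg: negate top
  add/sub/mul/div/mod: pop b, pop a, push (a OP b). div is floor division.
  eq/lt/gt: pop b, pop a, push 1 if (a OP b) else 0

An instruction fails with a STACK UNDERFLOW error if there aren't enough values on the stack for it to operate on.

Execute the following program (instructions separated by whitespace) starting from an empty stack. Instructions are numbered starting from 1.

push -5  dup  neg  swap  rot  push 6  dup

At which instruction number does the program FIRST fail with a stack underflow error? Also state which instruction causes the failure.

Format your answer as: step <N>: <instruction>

Step 1 ('push -5'): stack = [-5], depth = 1
Step 2 ('dup'): stack = [-5, -5], depth = 2
Step 3 ('neg'): stack = [-5, 5], depth = 2
Step 4 ('swap'): stack = [5, -5], depth = 2
Step 5 ('rot'): needs 3 value(s) but depth is 2 — STACK UNDERFLOW

Answer: step 5: rot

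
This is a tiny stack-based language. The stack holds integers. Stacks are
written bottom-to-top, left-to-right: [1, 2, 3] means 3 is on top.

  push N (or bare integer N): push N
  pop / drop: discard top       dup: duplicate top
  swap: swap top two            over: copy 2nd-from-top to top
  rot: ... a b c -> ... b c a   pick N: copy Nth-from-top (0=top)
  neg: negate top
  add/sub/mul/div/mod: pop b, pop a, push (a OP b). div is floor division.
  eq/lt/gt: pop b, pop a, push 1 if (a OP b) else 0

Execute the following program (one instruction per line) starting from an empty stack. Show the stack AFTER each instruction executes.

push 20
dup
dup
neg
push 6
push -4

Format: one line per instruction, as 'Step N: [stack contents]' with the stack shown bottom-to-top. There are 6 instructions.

Step 1: [20]
Step 2: [20, 20]
Step 3: [20, 20, 20]
Step 4: [20, 20, -20]
Step 5: [20, 20, -20, 6]
Step 6: [20, 20, -20, 6, -4]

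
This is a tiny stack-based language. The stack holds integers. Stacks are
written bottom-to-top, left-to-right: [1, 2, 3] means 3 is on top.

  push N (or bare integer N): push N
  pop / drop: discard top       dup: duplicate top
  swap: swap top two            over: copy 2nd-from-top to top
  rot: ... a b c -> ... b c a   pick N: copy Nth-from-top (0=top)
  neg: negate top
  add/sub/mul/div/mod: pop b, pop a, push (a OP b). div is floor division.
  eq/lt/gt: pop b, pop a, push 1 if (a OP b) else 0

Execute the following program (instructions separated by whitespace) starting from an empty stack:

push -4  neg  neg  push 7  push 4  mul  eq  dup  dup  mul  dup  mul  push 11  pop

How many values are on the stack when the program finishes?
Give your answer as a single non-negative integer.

Answer: 2

Derivation:
After 'push -4': stack = [-4] (depth 1)
After 'neg': stack = [4] (depth 1)
After 'neg': stack = [-4] (depth 1)
After 'push 7': stack = [-4, 7] (depth 2)
After 'push 4': stack = [-4, 7, 4] (depth 3)
After 'mul': stack = [-4, 28] (depth 2)
After 'eq': stack = [0] (depth 1)
After 'dup': stack = [0, 0] (depth 2)
After 'dup': stack = [0, 0, 0] (depth 3)
After 'mul': stack = [0, 0] (depth 2)
After 'dup': stack = [0, 0, 0] (depth 3)
After 'mul': stack = [0, 0] (depth 2)
After 'push 11': stack = [0, 0, 11] (depth 3)
After 'pop': stack = [0, 0] (depth 2)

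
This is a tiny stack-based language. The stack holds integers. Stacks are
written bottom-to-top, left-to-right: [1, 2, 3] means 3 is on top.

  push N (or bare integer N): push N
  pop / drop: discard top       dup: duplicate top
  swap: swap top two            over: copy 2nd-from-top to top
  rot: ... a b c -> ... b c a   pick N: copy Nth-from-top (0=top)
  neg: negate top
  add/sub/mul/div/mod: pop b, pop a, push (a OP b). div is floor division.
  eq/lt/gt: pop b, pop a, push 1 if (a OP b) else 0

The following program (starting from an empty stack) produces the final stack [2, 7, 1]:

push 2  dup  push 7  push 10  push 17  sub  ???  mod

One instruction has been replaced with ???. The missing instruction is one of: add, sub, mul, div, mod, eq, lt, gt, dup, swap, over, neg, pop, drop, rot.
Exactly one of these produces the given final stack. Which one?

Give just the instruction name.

Stack before ???: [2, 2, 7, -7]
Stack after ???:  [2, 7, -7, 2]
The instruction that transforms [2, 2, 7, -7] -> [2, 7, -7, 2] is: rot

Answer: rot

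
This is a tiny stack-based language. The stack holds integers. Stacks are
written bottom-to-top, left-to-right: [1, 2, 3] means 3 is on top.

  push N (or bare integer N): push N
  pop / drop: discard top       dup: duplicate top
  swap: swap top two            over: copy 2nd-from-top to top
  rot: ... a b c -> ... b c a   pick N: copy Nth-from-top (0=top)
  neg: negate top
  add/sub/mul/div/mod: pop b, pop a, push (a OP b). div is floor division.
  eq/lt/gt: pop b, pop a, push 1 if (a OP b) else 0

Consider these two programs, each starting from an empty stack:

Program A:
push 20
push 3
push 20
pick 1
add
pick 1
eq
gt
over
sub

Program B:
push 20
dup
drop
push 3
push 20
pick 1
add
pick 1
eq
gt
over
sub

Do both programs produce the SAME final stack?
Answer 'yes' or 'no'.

Program A trace:
  After 'push 20': [20]
  After 'push 3': [20, 3]
  After 'push 20': [20, 3, 20]
  After 'pick 1': [20, 3, 20, 3]
  After 'add': [20, 3, 23]
  After 'pick 1': [20, 3, 23, 3]
  After 'eq': [20, 3, 0]
  After 'gt': [20, 1]
  After 'over': [20, 1, 20]
  After 'sub': [20, -19]
Program A final stack: [20, -19]

Program B trace:
  After 'push 20': [20]
  After 'dup': [20, 20]
  After 'drop': [20]
  After 'push 3': [20, 3]
  After 'push 20': [20, 3, 20]
  After 'pick 1': [20, 3, 20, 3]
  After 'add': [20, 3, 23]
  After 'pick 1': [20, 3, 23, 3]
  After 'eq': [20, 3, 0]
  After 'gt': [20, 1]
  After 'over': [20, 1, 20]
  After 'sub': [20, -19]
Program B final stack: [20, -19]
Same: yes

Answer: yes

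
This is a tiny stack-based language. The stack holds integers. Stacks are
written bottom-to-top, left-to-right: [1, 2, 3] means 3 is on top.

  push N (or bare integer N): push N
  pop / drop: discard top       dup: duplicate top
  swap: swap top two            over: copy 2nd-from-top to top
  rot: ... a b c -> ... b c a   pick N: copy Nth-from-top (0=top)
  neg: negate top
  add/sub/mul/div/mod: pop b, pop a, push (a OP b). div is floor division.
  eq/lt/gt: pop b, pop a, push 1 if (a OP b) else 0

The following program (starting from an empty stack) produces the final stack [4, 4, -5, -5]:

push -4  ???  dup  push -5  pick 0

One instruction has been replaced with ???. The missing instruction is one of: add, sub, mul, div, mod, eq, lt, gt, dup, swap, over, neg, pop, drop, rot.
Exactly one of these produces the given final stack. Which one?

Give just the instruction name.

Answer: neg

Derivation:
Stack before ???: [-4]
Stack after ???:  [4]
The instruction that transforms [-4] -> [4] is: neg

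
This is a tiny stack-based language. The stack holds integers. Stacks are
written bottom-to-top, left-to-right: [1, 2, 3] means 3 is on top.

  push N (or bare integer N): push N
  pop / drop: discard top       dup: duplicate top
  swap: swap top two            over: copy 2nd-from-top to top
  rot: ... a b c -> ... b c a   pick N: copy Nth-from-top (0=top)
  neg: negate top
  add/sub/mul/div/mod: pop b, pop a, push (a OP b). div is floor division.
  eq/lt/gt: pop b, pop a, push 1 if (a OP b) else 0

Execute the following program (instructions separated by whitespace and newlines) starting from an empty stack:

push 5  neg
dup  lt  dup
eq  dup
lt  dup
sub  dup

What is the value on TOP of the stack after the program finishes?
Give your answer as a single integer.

After 'push 5': [5]
After 'neg': [-5]
After 'dup': [-5, -5]
After 'lt': [0]
After 'dup': [0, 0]
After 'eq': [1]
After 'dup': [1, 1]
After 'lt': [0]
After 'dup': [0, 0]
After 'sub': [0]
After 'dup': [0, 0]

Answer: 0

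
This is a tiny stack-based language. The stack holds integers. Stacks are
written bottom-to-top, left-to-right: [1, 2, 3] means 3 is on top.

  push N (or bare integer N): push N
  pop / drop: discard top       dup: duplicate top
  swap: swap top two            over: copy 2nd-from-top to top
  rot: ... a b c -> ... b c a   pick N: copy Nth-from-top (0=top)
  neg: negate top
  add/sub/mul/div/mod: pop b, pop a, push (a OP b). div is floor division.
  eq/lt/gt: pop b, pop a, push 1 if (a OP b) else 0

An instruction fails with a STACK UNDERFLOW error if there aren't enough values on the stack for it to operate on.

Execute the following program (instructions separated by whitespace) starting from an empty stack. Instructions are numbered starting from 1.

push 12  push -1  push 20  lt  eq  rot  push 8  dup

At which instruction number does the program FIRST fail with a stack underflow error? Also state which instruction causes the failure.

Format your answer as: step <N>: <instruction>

Step 1 ('push 12'): stack = [12], depth = 1
Step 2 ('push -1'): stack = [12, -1], depth = 2
Step 3 ('push 20'): stack = [12, -1, 20], depth = 3
Step 4 ('lt'): stack = [12, 1], depth = 2
Step 5 ('eq'): stack = [0], depth = 1
Step 6 ('rot'): needs 3 value(s) but depth is 1 — STACK UNDERFLOW

Answer: step 6: rot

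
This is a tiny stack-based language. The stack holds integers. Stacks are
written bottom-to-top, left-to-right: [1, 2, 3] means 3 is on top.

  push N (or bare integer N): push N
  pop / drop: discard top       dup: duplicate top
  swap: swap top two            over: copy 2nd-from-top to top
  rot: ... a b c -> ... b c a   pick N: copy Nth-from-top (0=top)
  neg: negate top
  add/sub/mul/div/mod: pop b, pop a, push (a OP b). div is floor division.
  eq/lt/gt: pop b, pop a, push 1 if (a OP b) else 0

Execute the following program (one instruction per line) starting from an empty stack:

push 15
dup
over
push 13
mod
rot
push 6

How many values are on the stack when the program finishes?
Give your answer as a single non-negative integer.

Answer: 4

Derivation:
After 'push 15': stack = [15] (depth 1)
After 'dup': stack = [15, 15] (depth 2)
After 'over': stack = [15, 15, 15] (depth 3)
After 'push 13': stack = [15, 15, 15, 13] (depth 4)
After 'mod': stack = [15, 15, 2] (depth 3)
After 'rot': stack = [15, 2, 15] (depth 3)
After 'push 6': stack = [15, 2, 15, 6] (depth 4)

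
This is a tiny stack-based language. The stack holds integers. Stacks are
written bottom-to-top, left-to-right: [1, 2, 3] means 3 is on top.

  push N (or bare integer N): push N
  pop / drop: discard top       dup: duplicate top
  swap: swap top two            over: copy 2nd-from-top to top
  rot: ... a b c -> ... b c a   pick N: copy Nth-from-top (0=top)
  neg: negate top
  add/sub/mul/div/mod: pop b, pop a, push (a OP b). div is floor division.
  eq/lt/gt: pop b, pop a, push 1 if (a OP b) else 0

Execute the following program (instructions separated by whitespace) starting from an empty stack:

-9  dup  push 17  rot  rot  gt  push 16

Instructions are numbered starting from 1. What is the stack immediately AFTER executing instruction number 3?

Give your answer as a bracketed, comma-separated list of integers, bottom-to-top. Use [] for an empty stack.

Step 1 ('-9'): [-9]
Step 2 ('dup'): [-9, -9]
Step 3 ('push 17'): [-9, -9, 17]

Answer: [-9, -9, 17]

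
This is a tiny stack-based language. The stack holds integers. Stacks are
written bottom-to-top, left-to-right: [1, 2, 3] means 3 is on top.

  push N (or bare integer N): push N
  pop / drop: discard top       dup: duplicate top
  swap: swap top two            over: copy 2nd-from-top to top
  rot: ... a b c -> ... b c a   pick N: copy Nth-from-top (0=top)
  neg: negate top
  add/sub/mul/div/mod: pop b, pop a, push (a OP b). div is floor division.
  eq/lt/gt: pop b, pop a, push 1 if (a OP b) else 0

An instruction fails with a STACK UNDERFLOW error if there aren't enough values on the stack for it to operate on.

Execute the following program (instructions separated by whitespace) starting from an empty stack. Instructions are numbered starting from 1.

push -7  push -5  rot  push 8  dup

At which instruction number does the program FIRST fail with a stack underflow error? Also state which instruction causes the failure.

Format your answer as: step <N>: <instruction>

Step 1 ('push -7'): stack = [-7], depth = 1
Step 2 ('push -5'): stack = [-7, -5], depth = 2
Step 3 ('rot'): needs 3 value(s) but depth is 2 — STACK UNDERFLOW

Answer: step 3: rot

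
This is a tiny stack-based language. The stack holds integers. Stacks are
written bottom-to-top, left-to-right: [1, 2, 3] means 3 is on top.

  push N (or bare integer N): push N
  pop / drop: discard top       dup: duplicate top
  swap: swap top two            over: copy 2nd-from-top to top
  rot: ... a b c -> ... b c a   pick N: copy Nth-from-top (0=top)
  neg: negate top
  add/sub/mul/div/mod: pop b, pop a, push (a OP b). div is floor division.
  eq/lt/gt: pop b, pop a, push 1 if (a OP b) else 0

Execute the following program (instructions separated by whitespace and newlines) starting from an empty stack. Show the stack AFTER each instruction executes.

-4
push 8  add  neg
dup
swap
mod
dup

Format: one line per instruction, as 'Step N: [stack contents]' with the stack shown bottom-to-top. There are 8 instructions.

Step 1: [-4]
Step 2: [-4, 8]
Step 3: [4]
Step 4: [-4]
Step 5: [-4, -4]
Step 6: [-4, -4]
Step 7: [0]
Step 8: [0, 0]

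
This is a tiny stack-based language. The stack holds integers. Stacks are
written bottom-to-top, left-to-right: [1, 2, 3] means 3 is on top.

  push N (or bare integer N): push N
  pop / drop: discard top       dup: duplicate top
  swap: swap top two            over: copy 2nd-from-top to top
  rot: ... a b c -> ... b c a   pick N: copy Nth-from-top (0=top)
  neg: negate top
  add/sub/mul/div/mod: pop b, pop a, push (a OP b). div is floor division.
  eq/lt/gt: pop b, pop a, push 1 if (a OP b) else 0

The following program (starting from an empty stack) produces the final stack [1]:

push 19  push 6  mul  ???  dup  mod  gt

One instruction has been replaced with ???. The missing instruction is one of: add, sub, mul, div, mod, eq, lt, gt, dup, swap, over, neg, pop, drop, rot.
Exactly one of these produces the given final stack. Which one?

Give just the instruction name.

Stack before ???: [114]
Stack after ???:  [114, 114]
The instruction that transforms [114] -> [114, 114] is: dup

Answer: dup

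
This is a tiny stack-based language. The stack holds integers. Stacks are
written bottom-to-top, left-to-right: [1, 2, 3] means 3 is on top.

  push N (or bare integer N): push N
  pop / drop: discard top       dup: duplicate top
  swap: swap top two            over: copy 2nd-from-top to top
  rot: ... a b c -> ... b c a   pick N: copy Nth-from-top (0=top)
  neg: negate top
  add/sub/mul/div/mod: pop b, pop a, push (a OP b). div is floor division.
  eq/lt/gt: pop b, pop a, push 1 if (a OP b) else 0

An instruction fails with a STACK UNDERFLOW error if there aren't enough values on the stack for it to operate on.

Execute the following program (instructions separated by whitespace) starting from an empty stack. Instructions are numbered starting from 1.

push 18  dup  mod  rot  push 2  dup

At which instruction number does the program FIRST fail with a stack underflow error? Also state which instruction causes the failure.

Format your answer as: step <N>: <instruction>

Answer: step 4: rot

Derivation:
Step 1 ('push 18'): stack = [18], depth = 1
Step 2 ('dup'): stack = [18, 18], depth = 2
Step 3 ('mod'): stack = [0], depth = 1
Step 4 ('rot'): needs 3 value(s) but depth is 1 — STACK UNDERFLOW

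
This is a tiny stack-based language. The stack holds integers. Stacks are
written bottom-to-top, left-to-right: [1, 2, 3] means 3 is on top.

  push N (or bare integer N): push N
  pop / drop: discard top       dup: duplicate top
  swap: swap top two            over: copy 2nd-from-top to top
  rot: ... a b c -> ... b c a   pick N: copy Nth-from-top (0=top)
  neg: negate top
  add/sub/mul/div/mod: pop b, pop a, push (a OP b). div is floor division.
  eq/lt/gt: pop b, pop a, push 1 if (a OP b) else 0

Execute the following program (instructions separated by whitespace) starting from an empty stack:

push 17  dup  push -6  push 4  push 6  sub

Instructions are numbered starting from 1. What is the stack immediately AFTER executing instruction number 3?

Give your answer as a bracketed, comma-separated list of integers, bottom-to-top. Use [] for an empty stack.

Answer: [17, 17, -6]

Derivation:
Step 1 ('push 17'): [17]
Step 2 ('dup'): [17, 17]
Step 3 ('push -6'): [17, 17, -6]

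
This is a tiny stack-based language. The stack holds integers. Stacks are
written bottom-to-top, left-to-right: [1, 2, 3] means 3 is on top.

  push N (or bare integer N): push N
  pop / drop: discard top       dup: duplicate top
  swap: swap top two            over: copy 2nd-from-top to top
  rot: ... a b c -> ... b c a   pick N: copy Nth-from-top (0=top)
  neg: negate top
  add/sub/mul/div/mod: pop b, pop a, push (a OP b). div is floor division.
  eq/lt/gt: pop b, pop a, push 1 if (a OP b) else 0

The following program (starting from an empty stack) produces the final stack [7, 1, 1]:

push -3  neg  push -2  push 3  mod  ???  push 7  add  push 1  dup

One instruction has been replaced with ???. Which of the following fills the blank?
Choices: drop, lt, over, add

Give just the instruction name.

Stack before ???: [3, 1]
Stack after ???:  [0]
Checking each choice:
  drop: produces [10, 1, 1]
  lt: MATCH
  over: produces [3, 1, 10, 1, 1]
  add: produces [11, 1, 1]


Answer: lt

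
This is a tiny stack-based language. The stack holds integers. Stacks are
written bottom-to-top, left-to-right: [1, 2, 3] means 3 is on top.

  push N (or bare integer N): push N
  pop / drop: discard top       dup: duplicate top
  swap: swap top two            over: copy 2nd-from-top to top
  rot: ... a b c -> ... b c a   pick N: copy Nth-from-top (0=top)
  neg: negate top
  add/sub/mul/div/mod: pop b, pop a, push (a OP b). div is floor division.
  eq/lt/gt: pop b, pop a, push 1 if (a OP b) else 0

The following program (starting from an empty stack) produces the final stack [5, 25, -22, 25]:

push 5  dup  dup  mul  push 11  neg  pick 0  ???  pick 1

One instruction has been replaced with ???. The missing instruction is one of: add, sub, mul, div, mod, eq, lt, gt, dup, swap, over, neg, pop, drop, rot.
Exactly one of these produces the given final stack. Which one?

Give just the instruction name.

Stack before ???: [5, 25, -11, -11]
Stack after ???:  [5, 25, -22]
The instruction that transforms [5, 25, -11, -11] -> [5, 25, -22] is: add

Answer: add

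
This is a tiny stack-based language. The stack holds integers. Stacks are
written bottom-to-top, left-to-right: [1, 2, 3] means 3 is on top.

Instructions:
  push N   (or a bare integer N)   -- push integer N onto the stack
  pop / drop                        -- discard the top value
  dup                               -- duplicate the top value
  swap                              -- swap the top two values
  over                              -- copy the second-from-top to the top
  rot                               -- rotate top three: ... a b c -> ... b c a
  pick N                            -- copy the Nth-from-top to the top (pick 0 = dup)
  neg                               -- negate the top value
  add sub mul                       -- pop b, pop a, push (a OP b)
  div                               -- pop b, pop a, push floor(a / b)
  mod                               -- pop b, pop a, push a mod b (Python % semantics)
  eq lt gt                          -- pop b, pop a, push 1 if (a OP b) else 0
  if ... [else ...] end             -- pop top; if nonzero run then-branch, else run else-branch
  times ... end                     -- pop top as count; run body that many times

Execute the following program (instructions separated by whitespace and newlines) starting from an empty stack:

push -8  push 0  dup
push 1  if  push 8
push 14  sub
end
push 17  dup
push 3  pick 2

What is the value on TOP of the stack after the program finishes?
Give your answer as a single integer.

After 'push -8': [-8]
After 'push 0': [-8, 0]
After 'dup': [-8, 0, 0]
After 'push 1': [-8, 0, 0, 1]
After 'if': [-8, 0, 0]
After 'push 8': [-8, 0, 0, 8]
After 'push 14': [-8, 0, 0, 8, 14]
After 'sub': [-8, 0, 0, -6]
After 'push 17': [-8, 0, 0, -6, 17]
After 'dup': [-8, 0, 0, -6, 17, 17]
After 'push 3': [-8, 0, 0, -6, 17, 17, 3]
After 'pick 2': [-8, 0, 0, -6, 17, 17, 3, 17]

Answer: 17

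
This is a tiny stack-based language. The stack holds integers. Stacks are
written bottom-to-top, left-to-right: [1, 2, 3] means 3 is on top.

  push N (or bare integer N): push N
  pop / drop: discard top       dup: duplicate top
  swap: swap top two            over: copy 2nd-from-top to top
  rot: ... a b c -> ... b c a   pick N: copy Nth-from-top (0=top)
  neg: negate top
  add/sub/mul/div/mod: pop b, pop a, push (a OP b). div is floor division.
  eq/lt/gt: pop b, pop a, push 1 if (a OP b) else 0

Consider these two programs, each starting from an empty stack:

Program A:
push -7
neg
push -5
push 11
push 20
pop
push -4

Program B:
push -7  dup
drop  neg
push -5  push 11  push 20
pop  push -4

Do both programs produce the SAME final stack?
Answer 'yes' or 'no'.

Program A trace:
  After 'push -7': [-7]
  After 'neg': [7]
  After 'push -5': [7, -5]
  After 'push 11': [7, -5, 11]
  After 'push 20': [7, -5, 11, 20]
  After 'pop': [7, -5, 11]
  After 'push -4': [7, -5, 11, -4]
Program A final stack: [7, -5, 11, -4]

Program B trace:
  After 'push -7': [-7]
  After 'dup': [-7, -7]
  After 'drop': [-7]
  After 'neg': [7]
  After 'push -5': [7, -5]
  After 'push 11': [7, -5, 11]
  After 'push 20': [7, -5, 11, 20]
  After 'pop': [7, -5, 11]
  After 'push -4': [7, -5, 11, -4]
Program B final stack: [7, -5, 11, -4]
Same: yes

Answer: yes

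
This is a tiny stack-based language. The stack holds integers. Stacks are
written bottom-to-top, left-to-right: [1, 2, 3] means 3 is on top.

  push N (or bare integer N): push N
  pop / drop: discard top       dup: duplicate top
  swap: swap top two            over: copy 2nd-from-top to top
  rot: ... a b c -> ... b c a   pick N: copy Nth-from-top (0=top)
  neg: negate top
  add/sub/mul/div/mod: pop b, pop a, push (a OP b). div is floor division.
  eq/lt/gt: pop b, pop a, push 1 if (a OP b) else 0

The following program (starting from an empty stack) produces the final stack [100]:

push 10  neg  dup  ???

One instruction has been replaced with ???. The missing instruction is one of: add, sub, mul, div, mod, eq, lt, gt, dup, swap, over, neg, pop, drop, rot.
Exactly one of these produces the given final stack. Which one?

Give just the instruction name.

Stack before ???: [-10, -10]
Stack after ???:  [100]
The instruction that transforms [-10, -10] -> [100] is: mul

Answer: mul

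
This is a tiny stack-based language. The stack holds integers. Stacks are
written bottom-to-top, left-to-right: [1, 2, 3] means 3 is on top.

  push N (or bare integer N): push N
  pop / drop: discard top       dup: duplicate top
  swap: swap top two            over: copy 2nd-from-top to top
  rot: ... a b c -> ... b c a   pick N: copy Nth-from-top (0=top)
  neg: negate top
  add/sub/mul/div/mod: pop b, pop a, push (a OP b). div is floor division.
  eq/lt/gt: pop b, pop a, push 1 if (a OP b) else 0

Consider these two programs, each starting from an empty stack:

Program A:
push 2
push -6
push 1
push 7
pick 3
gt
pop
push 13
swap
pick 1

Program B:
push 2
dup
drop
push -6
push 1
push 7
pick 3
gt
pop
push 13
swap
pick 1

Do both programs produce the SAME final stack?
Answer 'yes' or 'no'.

Program A trace:
  After 'push 2': [2]
  After 'push -6': [2, -6]
  After 'push 1': [2, -6, 1]
  After 'push 7': [2, -6, 1, 7]
  After 'pick 3': [2, -6, 1, 7, 2]
  After 'gt': [2, -6, 1, 1]
  After 'pop': [2, -6, 1]
  After 'push 13': [2, -6, 1, 13]
  After 'swap': [2, -6, 13, 1]
  After 'pick 1': [2, -6, 13, 1, 13]
Program A final stack: [2, -6, 13, 1, 13]

Program B trace:
  After 'push 2': [2]
  After 'dup': [2, 2]
  After 'drop': [2]
  After 'push -6': [2, -6]
  After 'push 1': [2, -6, 1]
  After 'push 7': [2, -6, 1, 7]
  After 'pick 3': [2, -6, 1, 7, 2]
  After 'gt': [2, -6, 1, 1]
  After 'pop': [2, -6, 1]
  After 'push 13': [2, -6, 1, 13]
  After 'swap': [2, -6, 13, 1]
  After 'pick 1': [2, -6, 13, 1, 13]
Program B final stack: [2, -6, 13, 1, 13]
Same: yes

Answer: yes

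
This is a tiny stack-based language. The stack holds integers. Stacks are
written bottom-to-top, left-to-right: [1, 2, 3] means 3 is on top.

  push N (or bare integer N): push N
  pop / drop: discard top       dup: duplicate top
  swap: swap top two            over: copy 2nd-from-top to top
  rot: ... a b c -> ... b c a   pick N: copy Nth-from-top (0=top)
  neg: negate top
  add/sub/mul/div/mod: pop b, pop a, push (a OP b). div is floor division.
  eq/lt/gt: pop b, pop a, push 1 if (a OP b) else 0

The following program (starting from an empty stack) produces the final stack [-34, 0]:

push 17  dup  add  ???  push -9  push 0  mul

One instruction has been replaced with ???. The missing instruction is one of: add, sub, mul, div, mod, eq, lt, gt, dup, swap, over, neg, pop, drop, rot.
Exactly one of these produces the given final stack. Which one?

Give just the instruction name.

Answer: neg

Derivation:
Stack before ???: [34]
Stack after ???:  [-34]
The instruction that transforms [34] -> [-34] is: neg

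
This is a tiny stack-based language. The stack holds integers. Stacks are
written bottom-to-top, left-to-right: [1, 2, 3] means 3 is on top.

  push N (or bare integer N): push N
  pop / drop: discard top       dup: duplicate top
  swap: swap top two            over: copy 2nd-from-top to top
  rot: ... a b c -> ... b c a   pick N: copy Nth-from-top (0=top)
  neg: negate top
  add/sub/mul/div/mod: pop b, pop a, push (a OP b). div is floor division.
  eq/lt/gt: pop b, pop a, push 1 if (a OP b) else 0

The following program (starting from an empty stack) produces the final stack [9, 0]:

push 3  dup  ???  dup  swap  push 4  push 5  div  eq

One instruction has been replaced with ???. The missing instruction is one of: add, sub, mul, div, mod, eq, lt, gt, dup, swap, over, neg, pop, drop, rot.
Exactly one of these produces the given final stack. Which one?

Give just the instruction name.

Stack before ???: [3, 3]
Stack after ???:  [9]
The instruction that transforms [3, 3] -> [9] is: mul

Answer: mul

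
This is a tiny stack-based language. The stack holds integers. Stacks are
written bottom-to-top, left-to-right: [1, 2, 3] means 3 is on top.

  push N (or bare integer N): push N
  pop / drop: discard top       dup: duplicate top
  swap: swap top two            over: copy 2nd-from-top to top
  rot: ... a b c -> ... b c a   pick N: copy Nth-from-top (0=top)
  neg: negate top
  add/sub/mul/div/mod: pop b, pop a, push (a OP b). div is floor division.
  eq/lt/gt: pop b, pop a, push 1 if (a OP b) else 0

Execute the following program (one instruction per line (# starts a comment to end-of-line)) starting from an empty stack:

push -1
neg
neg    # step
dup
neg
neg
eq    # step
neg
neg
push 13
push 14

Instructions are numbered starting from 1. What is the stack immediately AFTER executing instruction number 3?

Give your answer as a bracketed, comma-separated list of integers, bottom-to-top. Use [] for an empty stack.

Answer: [-1]

Derivation:
Step 1 ('push -1'): [-1]
Step 2 ('neg'): [1]
Step 3 ('neg'): [-1]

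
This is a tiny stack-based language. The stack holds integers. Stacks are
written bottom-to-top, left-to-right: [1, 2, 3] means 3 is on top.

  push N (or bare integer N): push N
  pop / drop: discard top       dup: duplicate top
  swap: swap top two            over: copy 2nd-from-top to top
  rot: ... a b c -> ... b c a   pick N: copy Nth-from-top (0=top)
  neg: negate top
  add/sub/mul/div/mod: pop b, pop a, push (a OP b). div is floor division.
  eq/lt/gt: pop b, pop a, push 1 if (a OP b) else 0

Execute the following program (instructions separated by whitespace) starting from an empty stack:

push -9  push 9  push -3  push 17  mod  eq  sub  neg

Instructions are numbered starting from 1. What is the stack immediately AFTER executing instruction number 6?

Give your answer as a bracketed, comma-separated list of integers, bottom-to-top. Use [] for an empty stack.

Answer: [-9, 0]

Derivation:
Step 1 ('push -9'): [-9]
Step 2 ('push 9'): [-9, 9]
Step 3 ('push -3'): [-9, 9, -3]
Step 4 ('push 17'): [-9, 9, -3, 17]
Step 5 ('mod'): [-9, 9, 14]
Step 6 ('eq'): [-9, 0]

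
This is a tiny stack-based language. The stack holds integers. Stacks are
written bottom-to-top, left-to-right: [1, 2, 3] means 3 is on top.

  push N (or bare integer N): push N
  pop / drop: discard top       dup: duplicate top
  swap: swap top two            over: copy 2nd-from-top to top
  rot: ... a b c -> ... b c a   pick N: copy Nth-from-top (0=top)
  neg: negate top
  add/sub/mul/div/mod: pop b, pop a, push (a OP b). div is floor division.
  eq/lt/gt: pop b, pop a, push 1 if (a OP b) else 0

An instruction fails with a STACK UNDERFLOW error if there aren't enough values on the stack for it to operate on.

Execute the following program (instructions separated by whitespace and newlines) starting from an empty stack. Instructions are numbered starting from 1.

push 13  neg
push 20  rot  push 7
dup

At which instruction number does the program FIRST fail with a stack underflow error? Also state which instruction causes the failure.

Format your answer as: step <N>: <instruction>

Answer: step 4: rot

Derivation:
Step 1 ('push 13'): stack = [13], depth = 1
Step 2 ('neg'): stack = [-13], depth = 1
Step 3 ('push 20'): stack = [-13, 20], depth = 2
Step 4 ('rot'): needs 3 value(s) but depth is 2 — STACK UNDERFLOW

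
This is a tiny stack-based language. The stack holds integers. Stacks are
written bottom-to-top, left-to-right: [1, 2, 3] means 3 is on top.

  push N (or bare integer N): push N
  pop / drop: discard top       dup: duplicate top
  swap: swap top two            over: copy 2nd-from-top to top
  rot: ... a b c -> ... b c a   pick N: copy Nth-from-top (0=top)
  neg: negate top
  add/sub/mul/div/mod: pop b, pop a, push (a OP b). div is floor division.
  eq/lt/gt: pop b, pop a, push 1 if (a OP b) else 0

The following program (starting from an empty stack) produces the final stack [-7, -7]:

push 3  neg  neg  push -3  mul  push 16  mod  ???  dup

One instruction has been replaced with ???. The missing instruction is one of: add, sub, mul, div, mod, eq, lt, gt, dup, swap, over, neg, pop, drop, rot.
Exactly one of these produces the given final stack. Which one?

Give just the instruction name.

Answer: neg

Derivation:
Stack before ???: [7]
Stack after ???:  [-7]
The instruction that transforms [7] -> [-7] is: neg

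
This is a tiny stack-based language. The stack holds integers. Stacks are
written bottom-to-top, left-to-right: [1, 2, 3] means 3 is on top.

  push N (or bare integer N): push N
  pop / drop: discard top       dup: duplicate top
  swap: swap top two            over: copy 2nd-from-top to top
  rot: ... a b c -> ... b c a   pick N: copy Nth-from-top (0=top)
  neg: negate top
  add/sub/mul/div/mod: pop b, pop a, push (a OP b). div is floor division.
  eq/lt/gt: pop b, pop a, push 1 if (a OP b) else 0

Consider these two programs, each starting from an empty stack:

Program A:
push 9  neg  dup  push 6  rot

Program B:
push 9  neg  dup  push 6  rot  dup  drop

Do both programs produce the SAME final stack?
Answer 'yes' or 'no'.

Program A trace:
  After 'push 9': [9]
  After 'neg': [-9]
  After 'dup': [-9, -9]
  After 'push 6': [-9, -9, 6]
  After 'rot': [-9, 6, -9]
Program A final stack: [-9, 6, -9]

Program B trace:
  After 'push 9': [9]
  After 'neg': [-9]
  After 'dup': [-9, -9]
  After 'push 6': [-9, -9, 6]
  After 'rot': [-9, 6, -9]
  After 'dup': [-9, 6, -9, -9]
  After 'drop': [-9, 6, -9]
Program B final stack: [-9, 6, -9]
Same: yes

Answer: yes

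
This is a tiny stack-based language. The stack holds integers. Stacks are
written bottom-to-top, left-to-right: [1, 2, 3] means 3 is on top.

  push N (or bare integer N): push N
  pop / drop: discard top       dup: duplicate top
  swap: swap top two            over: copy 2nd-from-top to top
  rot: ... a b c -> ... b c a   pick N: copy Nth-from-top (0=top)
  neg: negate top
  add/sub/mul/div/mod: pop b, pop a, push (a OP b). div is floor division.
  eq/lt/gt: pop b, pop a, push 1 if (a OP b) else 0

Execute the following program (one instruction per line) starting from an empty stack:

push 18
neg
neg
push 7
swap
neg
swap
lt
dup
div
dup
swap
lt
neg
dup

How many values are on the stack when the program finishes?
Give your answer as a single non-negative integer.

Answer: 2

Derivation:
After 'push 18': stack = [18] (depth 1)
After 'neg': stack = [-18] (depth 1)
After 'neg': stack = [18] (depth 1)
After 'push 7': stack = [18, 7] (depth 2)
After 'swap': stack = [7, 18] (depth 2)
After 'neg': stack = [7, -18] (depth 2)
After 'swap': stack = [-18, 7] (depth 2)
After 'lt': stack = [1] (depth 1)
After 'dup': stack = [1, 1] (depth 2)
After 'div': stack = [1] (depth 1)
After 'dup': stack = [1, 1] (depth 2)
After 'swap': stack = [1, 1] (depth 2)
After 'lt': stack = [0] (depth 1)
After 'neg': stack = [0] (depth 1)
After 'dup': stack = [0, 0] (depth 2)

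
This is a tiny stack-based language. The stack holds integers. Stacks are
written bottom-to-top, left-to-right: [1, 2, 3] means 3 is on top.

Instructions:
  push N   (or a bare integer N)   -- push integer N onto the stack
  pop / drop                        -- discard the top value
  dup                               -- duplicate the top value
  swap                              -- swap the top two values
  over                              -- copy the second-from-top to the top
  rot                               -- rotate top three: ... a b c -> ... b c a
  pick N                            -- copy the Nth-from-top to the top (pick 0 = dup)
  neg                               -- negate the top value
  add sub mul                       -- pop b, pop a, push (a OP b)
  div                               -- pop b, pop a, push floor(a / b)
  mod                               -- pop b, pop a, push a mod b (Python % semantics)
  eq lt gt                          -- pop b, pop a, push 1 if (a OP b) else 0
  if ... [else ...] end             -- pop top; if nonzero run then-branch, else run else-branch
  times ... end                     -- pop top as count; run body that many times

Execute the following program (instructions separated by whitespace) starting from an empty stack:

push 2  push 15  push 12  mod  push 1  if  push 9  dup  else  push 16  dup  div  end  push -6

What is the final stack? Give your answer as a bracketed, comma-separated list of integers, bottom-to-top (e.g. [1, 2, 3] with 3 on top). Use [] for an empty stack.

After 'push 2': [2]
After 'push 15': [2, 15]
After 'push 12': [2, 15, 12]
After 'mod': [2, 3]
After 'push 1': [2, 3, 1]
After 'if': [2, 3]
After 'push 9': [2, 3, 9]
After 'dup': [2, 3, 9, 9]
After 'push -6': [2, 3, 9, 9, -6]

Answer: [2, 3, 9, 9, -6]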